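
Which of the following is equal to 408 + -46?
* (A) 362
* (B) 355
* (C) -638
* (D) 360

408 + -46 = 362
A) 362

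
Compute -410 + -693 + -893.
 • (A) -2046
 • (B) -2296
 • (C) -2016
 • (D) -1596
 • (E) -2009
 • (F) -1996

First: -410 + -693 = -1103
Then: -1103 + -893 = -1996
F) -1996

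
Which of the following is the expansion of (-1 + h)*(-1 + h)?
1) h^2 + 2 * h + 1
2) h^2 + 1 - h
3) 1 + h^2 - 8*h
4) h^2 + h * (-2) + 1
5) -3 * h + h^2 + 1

Expanding (-1 + h)*(-1 + h):
= h^2 + h * (-2) + 1
4) h^2 + h * (-2) + 1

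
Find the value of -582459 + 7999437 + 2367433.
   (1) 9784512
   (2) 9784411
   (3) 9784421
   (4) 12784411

First: -582459 + 7999437 = 7416978
Then: 7416978 + 2367433 = 9784411
2) 9784411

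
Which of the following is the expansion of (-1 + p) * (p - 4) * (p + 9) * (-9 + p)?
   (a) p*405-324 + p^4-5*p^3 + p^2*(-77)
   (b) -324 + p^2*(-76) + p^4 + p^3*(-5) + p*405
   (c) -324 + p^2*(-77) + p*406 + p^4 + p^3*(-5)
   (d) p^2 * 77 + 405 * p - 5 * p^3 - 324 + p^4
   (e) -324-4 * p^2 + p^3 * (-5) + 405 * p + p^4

Expanding (-1 + p) * (p - 4) * (p + 9) * (-9 + p):
= p*405-324 + p^4-5*p^3 + p^2*(-77)
a) p*405-324 + p^4-5*p^3 + p^2*(-77)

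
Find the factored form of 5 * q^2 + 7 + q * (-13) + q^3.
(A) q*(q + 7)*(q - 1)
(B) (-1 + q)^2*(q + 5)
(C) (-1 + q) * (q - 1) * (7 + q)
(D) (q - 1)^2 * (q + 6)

We need to factor 5 * q^2 + 7 + q * (-13) + q^3.
The factored form is (-1 + q) * (q - 1) * (7 + q).
C) (-1 + q) * (q - 1) * (7 + q)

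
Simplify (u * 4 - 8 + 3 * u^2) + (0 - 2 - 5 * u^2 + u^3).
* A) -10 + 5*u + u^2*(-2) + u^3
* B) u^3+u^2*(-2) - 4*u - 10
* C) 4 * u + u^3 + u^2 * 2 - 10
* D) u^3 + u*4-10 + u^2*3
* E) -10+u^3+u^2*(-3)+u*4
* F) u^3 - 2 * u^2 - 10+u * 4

Adding the polynomials and combining like terms:
(u*4 - 8 + 3*u^2) + (0 - 2 - 5*u^2 + u^3)
= u^3 - 2 * u^2 - 10+u * 4
F) u^3 - 2 * u^2 - 10+u * 4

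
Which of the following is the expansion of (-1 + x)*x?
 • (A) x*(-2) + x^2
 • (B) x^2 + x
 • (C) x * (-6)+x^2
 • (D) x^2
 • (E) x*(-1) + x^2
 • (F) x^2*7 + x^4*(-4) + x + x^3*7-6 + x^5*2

Expanding (-1 + x)*x:
= x*(-1) + x^2
E) x*(-1) + x^2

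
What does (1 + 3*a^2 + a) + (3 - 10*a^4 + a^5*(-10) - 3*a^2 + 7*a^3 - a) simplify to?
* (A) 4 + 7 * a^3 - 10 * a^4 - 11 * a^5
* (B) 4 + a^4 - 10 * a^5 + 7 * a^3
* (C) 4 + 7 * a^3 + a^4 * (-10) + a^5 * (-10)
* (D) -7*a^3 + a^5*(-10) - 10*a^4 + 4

Adding the polynomials and combining like terms:
(1 + 3*a^2 + a) + (3 - 10*a^4 + a^5*(-10) - 3*a^2 + 7*a^3 - a)
= 4 + 7 * a^3 + a^4 * (-10) + a^5 * (-10)
C) 4 + 7 * a^3 + a^4 * (-10) + a^5 * (-10)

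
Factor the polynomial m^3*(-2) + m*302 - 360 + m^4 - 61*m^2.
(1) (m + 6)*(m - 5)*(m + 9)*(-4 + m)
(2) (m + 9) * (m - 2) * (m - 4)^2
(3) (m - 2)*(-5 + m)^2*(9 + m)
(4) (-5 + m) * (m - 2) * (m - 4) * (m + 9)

We need to factor m^3*(-2) + m*302 - 360 + m^4 - 61*m^2.
The factored form is (-5 + m) * (m - 2) * (m - 4) * (m + 9).
4) (-5 + m) * (m - 2) * (m - 4) * (m + 9)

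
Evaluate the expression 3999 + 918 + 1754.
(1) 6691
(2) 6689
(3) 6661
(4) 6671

First: 3999 + 918 = 4917
Then: 4917 + 1754 = 6671
4) 6671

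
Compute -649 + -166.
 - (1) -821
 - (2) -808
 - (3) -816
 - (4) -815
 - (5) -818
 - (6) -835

-649 + -166 = -815
4) -815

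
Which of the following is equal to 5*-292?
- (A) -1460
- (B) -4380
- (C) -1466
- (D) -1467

5 * -292 = -1460
A) -1460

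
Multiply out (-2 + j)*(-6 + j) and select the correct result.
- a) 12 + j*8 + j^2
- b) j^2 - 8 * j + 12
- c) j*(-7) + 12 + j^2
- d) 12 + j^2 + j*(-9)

Expanding (-2 + j)*(-6 + j):
= j^2 - 8 * j + 12
b) j^2 - 8 * j + 12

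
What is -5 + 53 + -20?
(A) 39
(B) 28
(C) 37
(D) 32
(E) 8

First: -5 + 53 = 48
Then: 48 + -20 = 28
B) 28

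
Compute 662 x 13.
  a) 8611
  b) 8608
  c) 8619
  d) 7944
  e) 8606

662 * 13 = 8606
e) 8606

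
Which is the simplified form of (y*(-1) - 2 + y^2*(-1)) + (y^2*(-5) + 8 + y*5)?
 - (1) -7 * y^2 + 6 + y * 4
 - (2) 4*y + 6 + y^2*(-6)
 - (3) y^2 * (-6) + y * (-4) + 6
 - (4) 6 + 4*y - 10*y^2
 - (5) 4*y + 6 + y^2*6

Adding the polynomials and combining like terms:
(y*(-1) - 2 + y^2*(-1)) + (y^2*(-5) + 8 + y*5)
= 4*y + 6 + y^2*(-6)
2) 4*y + 6 + y^2*(-6)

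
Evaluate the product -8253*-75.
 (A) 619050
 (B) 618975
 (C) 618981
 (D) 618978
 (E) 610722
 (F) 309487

-8253 * -75 = 618975
B) 618975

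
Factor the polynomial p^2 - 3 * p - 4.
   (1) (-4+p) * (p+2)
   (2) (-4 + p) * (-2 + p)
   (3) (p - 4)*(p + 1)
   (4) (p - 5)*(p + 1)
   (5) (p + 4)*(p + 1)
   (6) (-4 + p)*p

We need to factor p^2 - 3 * p - 4.
The factored form is (p - 4)*(p + 1).
3) (p - 4)*(p + 1)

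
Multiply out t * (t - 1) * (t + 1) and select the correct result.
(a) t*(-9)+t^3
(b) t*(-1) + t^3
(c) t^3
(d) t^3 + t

Expanding t * (t - 1) * (t + 1):
= t*(-1) + t^3
b) t*(-1) + t^3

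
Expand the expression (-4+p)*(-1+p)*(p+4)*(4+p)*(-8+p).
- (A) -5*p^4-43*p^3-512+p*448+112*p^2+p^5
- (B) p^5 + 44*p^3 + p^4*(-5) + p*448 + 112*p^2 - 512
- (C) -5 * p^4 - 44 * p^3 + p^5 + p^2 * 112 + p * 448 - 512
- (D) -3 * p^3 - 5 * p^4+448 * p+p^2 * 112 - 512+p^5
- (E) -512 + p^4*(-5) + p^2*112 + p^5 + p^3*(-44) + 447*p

Expanding (-4+p)*(-1+p)*(p+4)*(4+p)*(-8+p):
= -5 * p^4 - 44 * p^3 + p^5 + p^2 * 112 + p * 448 - 512
C) -5 * p^4 - 44 * p^3 + p^5 + p^2 * 112 + p * 448 - 512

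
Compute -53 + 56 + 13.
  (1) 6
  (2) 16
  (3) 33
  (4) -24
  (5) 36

First: -53 + 56 = 3
Then: 3 + 13 = 16
2) 16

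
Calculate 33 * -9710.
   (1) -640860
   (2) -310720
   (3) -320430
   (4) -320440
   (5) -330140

33 * -9710 = -320430
3) -320430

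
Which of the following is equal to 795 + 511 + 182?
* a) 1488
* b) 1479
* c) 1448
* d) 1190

First: 795 + 511 = 1306
Then: 1306 + 182 = 1488
a) 1488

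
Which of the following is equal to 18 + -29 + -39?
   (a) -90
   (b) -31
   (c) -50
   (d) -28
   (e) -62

First: 18 + -29 = -11
Then: -11 + -39 = -50
c) -50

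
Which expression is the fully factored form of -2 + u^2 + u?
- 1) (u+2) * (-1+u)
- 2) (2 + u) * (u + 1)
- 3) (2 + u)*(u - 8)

We need to factor -2 + u^2 + u.
The factored form is (u+2) * (-1+u).
1) (u+2) * (-1+u)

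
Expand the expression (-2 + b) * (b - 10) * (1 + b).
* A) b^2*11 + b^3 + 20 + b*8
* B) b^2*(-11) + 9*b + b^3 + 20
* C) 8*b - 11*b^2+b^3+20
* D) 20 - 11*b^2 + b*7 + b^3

Expanding (-2 + b) * (b - 10) * (1 + b):
= 8*b - 11*b^2+b^3+20
C) 8*b - 11*b^2+b^3+20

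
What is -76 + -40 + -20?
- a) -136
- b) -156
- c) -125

First: -76 + -40 = -116
Then: -116 + -20 = -136
a) -136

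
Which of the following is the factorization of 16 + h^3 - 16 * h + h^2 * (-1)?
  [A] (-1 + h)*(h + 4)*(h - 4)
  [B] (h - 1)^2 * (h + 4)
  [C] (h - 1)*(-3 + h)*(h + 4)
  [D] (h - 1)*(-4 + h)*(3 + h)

We need to factor 16 + h^3 - 16 * h + h^2 * (-1).
The factored form is (-1 + h)*(h + 4)*(h - 4).
A) (-1 + h)*(h + 4)*(h - 4)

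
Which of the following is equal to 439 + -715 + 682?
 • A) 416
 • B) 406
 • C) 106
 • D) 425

First: 439 + -715 = -276
Then: -276 + 682 = 406
B) 406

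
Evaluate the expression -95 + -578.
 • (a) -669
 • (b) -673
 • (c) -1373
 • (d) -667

-95 + -578 = -673
b) -673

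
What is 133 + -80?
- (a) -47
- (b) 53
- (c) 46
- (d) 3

133 + -80 = 53
b) 53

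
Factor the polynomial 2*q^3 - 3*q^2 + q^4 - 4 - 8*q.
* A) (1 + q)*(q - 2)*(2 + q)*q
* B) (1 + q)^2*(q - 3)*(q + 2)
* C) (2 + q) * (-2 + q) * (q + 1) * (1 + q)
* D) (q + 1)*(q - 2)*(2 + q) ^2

We need to factor 2*q^3 - 3*q^2 + q^4 - 4 - 8*q.
The factored form is (2 + q) * (-2 + q) * (q + 1) * (1 + q).
C) (2 + q) * (-2 + q) * (q + 1) * (1 + q)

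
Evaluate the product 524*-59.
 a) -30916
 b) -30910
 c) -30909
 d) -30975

524 * -59 = -30916
a) -30916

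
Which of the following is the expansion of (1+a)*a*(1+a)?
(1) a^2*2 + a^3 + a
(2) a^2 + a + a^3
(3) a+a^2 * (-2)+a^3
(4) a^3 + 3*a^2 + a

Expanding (1+a)*a*(1+a):
= a^2*2 + a^3 + a
1) a^2*2 + a^3 + a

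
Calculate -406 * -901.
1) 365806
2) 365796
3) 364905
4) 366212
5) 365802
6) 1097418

-406 * -901 = 365806
1) 365806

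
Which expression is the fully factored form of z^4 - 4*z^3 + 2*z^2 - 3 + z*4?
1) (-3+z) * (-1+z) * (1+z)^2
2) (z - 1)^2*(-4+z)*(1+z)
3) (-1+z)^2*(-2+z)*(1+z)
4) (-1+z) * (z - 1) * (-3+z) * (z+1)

We need to factor z^4 - 4*z^3 + 2*z^2 - 3 + z*4.
The factored form is (-1+z) * (z - 1) * (-3+z) * (z+1).
4) (-1+z) * (z - 1) * (-3+z) * (z+1)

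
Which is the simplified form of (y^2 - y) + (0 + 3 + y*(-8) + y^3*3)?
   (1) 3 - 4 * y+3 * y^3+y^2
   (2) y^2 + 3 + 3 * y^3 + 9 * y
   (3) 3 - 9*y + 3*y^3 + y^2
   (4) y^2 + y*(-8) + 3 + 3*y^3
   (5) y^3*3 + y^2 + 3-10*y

Adding the polynomials and combining like terms:
(y^2 - y) + (0 + 3 + y*(-8) + y^3*3)
= 3 - 9*y + 3*y^3 + y^2
3) 3 - 9*y + 3*y^3 + y^2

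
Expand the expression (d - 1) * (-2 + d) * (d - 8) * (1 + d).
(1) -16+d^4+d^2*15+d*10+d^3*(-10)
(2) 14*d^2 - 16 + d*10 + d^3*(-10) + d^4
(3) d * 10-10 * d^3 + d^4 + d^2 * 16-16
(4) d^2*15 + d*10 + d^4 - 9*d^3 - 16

Expanding (d - 1) * (-2 + d) * (d - 8) * (1 + d):
= -16+d^4+d^2*15+d*10+d^3*(-10)
1) -16+d^4+d^2*15+d*10+d^3*(-10)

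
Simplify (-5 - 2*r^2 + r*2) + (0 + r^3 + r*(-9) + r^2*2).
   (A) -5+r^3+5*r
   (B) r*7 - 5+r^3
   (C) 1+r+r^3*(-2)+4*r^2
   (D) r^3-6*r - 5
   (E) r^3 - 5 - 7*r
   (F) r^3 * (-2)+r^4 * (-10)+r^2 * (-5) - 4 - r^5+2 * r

Adding the polynomials and combining like terms:
(-5 - 2*r^2 + r*2) + (0 + r^3 + r*(-9) + r^2*2)
= r^3 - 5 - 7*r
E) r^3 - 5 - 7*r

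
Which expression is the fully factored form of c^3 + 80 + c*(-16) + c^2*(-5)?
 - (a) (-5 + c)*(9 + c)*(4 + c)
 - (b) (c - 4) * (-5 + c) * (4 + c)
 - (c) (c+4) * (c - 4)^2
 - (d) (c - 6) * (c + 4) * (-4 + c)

We need to factor c^3 + 80 + c*(-16) + c^2*(-5).
The factored form is (c - 4) * (-5 + c) * (4 + c).
b) (c - 4) * (-5 + c) * (4 + c)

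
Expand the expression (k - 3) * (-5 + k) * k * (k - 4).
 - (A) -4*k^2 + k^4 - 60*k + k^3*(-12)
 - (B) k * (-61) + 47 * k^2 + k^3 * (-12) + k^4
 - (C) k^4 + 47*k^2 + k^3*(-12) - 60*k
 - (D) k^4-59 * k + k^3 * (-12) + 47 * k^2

Expanding (k - 3) * (-5 + k) * k * (k - 4):
= k^4 + 47*k^2 + k^3*(-12) - 60*k
C) k^4 + 47*k^2 + k^3*(-12) - 60*k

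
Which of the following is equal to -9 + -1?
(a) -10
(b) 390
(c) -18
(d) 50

-9 + -1 = -10
a) -10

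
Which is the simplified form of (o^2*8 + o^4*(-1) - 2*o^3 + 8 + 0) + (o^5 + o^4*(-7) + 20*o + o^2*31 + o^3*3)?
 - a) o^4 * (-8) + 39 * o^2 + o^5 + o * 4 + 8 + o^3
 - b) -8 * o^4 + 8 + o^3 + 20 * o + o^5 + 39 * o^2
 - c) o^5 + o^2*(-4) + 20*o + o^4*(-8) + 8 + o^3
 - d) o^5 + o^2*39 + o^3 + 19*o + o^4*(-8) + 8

Adding the polynomials and combining like terms:
(o^2*8 + o^4*(-1) - 2*o^3 + 8 + 0) + (o^5 + o^4*(-7) + 20*o + o^2*31 + o^3*3)
= -8 * o^4 + 8 + o^3 + 20 * o + o^5 + 39 * o^2
b) -8 * o^4 + 8 + o^3 + 20 * o + o^5 + 39 * o^2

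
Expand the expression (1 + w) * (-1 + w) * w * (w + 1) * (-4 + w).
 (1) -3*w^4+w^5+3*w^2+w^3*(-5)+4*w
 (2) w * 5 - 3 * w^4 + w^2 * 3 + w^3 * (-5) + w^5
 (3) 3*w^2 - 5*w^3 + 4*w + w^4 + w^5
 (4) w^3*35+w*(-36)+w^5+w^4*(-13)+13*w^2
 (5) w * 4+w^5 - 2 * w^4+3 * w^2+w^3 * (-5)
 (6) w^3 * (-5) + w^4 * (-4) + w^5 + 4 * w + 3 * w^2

Expanding (1 + w) * (-1 + w) * w * (w + 1) * (-4 + w):
= -3*w^4+w^5+3*w^2+w^3*(-5)+4*w
1) -3*w^4+w^5+3*w^2+w^3*(-5)+4*w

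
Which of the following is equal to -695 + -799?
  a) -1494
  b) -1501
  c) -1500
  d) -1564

-695 + -799 = -1494
a) -1494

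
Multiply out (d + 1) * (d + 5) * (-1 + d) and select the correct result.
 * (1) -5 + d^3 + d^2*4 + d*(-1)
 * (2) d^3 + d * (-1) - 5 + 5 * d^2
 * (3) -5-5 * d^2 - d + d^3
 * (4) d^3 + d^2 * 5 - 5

Expanding (d + 1) * (d + 5) * (-1 + d):
= d^3 + d * (-1) - 5 + 5 * d^2
2) d^3 + d * (-1) - 5 + 5 * d^2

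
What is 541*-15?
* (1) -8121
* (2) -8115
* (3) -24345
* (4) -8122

541 * -15 = -8115
2) -8115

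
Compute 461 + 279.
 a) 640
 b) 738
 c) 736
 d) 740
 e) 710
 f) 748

461 + 279 = 740
d) 740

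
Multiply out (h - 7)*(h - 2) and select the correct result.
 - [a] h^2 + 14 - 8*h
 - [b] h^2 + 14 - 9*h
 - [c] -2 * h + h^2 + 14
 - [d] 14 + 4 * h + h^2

Expanding (h - 7)*(h - 2):
= h^2 + 14 - 9*h
b) h^2 + 14 - 9*h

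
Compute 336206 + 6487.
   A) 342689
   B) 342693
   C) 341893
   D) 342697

336206 + 6487 = 342693
B) 342693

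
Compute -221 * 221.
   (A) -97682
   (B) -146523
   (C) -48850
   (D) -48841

-221 * 221 = -48841
D) -48841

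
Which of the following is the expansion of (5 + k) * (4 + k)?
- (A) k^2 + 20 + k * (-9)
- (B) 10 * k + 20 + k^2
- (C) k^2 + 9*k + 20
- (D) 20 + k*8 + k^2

Expanding (5 + k) * (4 + k):
= k^2 + 9*k + 20
C) k^2 + 9*k + 20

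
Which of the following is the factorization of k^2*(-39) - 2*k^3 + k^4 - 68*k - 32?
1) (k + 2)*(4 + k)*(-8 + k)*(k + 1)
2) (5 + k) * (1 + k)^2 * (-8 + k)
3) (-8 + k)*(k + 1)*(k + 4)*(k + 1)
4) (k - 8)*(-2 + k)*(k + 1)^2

We need to factor k^2*(-39) - 2*k^3 + k^4 - 68*k - 32.
The factored form is (-8 + k)*(k + 1)*(k + 4)*(k + 1).
3) (-8 + k)*(k + 1)*(k + 4)*(k + 1)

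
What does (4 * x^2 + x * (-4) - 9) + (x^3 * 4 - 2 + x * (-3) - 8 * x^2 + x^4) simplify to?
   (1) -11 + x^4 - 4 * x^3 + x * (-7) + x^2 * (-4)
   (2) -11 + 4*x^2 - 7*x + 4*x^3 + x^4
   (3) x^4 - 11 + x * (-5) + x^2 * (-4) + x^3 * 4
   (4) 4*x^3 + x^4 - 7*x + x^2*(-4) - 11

Adding the polynomials and combining like terms:
(4*x^2 + x*(-4) - 9) + (x^3*4 - 2 + x*(-3) - 8*x^2 + x^4)
= 4*x^3 + x^4 - 7*x + x^2*(-4) - 11
4) 4*x^3 + x^4 - 7*x + x^2*(-4) - 11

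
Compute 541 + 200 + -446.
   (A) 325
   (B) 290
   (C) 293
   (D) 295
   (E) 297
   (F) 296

First: 541 + 200 = 741
Then: 741 + -446 = 295
D) 295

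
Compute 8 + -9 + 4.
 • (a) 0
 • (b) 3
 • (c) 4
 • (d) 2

First: 8 + -9 = -1
Then: -1 + 4 = 3
b) 3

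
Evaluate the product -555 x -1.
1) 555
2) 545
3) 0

-555 * -1 = 555
1) 555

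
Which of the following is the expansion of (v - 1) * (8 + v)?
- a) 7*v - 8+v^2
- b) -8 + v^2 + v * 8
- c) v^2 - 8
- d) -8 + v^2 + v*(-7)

Expanding (v - 1) * (8 + v):
= 7*v - 8+v^2
a) 7*v - 8+v^2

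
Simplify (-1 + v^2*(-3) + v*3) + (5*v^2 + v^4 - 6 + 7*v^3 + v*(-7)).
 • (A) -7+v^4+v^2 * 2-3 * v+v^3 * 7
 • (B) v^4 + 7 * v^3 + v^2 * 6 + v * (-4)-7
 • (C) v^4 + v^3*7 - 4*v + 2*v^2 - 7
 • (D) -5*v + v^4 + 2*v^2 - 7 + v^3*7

Adding the polynomials and combining like terms:
(-1 + v^2*(-3) + v*3) + (5*v^2 + v^4 - 6 + 7*v^3 + v*(-7))
= v^4 + v^3*7 - 4*v + 2*v^2 - 7
C) v^4 + v^3*7 - 4*v + 2*v^2 - 7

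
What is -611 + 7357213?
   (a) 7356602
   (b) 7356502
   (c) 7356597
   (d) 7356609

-611 + 7357213 = 7356602
a) 7356602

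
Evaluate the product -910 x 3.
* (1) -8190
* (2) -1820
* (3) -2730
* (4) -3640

-910 * 3 = -2730
3) -2730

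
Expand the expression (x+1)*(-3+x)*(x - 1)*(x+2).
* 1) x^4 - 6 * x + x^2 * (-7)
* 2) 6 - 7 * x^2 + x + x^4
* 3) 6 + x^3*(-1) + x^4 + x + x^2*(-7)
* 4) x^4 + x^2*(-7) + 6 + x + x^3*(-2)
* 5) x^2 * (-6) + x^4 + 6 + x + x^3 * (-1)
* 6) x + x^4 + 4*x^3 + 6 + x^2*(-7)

Expanding (x+1)*(-3+x)*(x - 1)*(x+2):
= 6 + x^3*(-1) + x^4 + x + x^2*(-7)
3) 6 + x^3*(-1) + x^4 + x + x^2*(-7)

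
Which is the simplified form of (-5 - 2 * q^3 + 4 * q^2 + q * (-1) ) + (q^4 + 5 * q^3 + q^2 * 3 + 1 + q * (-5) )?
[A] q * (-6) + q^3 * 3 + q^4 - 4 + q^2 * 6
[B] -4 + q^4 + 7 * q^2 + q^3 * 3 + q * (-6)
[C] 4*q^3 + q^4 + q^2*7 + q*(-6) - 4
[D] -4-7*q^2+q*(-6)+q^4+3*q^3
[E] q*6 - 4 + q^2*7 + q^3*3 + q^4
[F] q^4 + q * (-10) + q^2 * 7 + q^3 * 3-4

Adding the polynomials and combining like terms:
(-5 - 2*q^3 + 4*q^2 + q*(-1)) + (q^4 + 5*q^3 + q^2*3 + 1 + q*(-5))
= -4 + q^4 + 7 * q^2 + q^3 * 3 + q * (-6)
B) -4 + q^4 + 7 * q^2 + q^3 * 3 + q * (-6)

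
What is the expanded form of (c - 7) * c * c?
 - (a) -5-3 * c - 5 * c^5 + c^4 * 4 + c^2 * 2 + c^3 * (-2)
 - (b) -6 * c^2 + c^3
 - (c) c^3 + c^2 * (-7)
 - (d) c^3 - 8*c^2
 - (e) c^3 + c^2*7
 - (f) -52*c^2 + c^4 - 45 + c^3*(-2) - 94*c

Expanding (c - 7) * c * c:
= c^3 + c^2 * (-7)
c) c^3 + c^2 * (-7)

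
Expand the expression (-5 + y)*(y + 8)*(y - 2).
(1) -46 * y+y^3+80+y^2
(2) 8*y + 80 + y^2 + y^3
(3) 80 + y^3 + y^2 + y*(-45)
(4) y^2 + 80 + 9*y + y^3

Expanding (-5 + y)*(y + 8)*(y - 2):
= -46 * y+y^3+80+y^2
1) -46 * y+y^3+80+y^2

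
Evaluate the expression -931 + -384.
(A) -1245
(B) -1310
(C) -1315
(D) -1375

-931 + -384 = -1315
C) -1315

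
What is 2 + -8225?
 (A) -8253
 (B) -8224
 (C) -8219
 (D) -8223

2 + -8225 = -8223
D) -8223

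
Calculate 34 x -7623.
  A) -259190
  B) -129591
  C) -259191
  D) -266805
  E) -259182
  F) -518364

34 * -7623 = -259182
E) -259182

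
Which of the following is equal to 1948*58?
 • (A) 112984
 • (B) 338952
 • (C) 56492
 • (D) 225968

1948 * 58 = 112984
A) 112984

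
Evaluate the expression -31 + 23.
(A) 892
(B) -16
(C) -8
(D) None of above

-31 + 23 = -8
C) -8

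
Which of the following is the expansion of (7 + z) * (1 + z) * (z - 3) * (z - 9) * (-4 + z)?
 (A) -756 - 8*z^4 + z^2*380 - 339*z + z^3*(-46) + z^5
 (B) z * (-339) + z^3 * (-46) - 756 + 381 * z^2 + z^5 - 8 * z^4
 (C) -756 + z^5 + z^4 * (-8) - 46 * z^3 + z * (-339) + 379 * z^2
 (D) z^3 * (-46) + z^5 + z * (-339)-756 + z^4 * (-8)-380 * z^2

Expanding (7 + z) * (1 + z) * (z - 3) * (z - 9) * (-4 + z):
= -756 - 8*z^4 + z^2*380 - 339*z + z^3*(-46) + z^5
A) -756 - 8*z^4 + z^2*380 - 339*z + z^3*(-46) + z^5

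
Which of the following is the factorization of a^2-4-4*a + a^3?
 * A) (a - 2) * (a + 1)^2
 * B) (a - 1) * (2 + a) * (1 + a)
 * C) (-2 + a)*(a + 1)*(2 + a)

We need to factor a^2-4-4*a + a^3.
The factored form is (-2 + a)*(a + 1)*(2 + a).
C) (-2 + a)*(a + 1)*(2 + a)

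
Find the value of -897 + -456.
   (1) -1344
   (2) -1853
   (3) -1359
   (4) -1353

-897 + -456 = -1353
4) -1353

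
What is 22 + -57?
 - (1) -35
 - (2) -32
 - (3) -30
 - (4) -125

22 + -57 = -35
1) -35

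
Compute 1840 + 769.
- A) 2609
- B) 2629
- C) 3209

1840 + 769 = 2609
A) 2609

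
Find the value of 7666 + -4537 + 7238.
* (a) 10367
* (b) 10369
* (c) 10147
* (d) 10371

First: 7666 + -4537 = 3129
Then: 3129 + 7238 = 10367
a) 10367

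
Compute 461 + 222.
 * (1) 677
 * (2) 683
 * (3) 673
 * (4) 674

461 + 222 = 683
2) 683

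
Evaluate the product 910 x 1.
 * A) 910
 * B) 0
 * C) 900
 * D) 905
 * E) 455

910 * 1 = 910
A) 910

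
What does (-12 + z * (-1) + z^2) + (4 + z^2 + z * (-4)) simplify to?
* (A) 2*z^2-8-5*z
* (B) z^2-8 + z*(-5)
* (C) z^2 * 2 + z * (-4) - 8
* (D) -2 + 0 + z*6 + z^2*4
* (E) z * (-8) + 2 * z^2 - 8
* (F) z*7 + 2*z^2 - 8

Adding the polynomials and combining like terms:
(-12 + z*(-1) + z^2) + (4 + z^2 + z*(-4))
= 2*z^2-8-5*z
A) 2*z^2-8-5*z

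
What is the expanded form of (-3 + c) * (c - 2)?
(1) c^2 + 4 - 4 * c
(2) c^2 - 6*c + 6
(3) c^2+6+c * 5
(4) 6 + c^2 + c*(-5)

Expanding (-3 + c) * (c - 2):
= 6 + c^2 + c*(-5)
4) 6 + c^2 + c*(-5)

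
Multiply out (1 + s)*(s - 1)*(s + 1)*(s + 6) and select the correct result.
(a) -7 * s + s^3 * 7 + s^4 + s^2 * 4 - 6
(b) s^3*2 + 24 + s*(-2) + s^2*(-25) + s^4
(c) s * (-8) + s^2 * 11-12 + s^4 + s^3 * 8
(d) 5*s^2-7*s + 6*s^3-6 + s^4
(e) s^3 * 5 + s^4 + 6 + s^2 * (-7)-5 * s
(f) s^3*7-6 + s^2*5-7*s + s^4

Expanding (1 + s)*(s - 1)*(s + 1)*(s + 6):
= s^3*7-6 + s^2*5-7*s + s^4
f) s^3*7-6 + s^2*5-7*s + s^4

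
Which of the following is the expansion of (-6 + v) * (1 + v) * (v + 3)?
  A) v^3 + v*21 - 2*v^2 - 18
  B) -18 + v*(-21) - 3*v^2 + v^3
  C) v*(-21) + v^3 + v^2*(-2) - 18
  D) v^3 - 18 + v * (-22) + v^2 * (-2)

Expanding (-6 + v) * (1 + v) * (v + 3):
= v*(-21) + v^3 + v^2*(-2) - 18
C) v*(-21) + v^3 + v^2*(-2) - 18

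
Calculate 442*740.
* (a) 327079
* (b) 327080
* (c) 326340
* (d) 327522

442 * 740 = 327080
b) 327080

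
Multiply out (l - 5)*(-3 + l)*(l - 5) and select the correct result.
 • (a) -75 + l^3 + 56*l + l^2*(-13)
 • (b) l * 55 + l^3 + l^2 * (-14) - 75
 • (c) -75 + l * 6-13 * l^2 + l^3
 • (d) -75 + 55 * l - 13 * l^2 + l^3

Expanding (l - 5)*(-3 + l)*(l - 5):
= -75 + 55 * l - 13 * l^2 + l^3
d) -75 + 55 * l - 13 * l^2 + l^3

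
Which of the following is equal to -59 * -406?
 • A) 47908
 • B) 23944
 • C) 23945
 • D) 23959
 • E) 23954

-59 * -406 = 23954
E) 23954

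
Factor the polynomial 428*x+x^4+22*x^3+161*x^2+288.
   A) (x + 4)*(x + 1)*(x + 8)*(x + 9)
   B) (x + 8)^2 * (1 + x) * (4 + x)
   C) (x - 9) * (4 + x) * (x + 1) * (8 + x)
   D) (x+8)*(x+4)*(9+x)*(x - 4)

We need to factor 428*x+x^4+22*x^3+161*x^2+288.
The factored form is (x + 4)*(x + 1)*(x + 8)*(x + 9).
A) (x + 4)*(x + 1)*(x + 8)*(x + 9)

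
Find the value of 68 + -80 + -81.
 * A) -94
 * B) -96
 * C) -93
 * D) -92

First: 68 + -80 = -12
Then: -12 + -81 = -93
C) -93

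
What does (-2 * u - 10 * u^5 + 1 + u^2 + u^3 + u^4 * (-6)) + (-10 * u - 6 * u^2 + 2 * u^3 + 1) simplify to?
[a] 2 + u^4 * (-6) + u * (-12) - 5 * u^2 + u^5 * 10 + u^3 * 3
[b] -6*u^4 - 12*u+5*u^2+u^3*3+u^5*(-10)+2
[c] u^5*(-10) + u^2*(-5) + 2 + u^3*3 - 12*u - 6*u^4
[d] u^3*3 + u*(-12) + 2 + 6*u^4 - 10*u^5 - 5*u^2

Adding the polynomials and combining like terms:
(-2*u - 10*u^5 + 1 + u^2 + u^3 + u^4*(-6)) + (-10*u - 6*u^2 + 2*u^3 + 1)
= u^5*(-10) + u^2*(-5) + 2 + u^3*3 - 12*u - 6*u^4
c) u^5*(-10) + u^2*(-5) + 2 + u^3*3 - 12*u - 6*u^4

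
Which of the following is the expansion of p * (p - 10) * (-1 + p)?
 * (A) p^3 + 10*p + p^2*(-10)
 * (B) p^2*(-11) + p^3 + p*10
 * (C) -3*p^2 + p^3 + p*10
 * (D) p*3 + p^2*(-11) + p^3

Expanding p * (p - 10) * (-1 + p):
= p^2*(-11) + p^3 + p*10
B) p^2*(-11) + p^3 + p*10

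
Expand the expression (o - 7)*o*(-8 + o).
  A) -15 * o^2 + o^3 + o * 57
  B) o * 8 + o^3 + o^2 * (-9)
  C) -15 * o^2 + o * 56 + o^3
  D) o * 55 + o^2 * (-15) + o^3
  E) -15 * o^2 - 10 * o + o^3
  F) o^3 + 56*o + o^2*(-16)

Expanding (o - 7)*o*(-8 + o):
= -15 * o^2 + o * 56 + o^3
C) -15 * o^2 + o * 56 + o^3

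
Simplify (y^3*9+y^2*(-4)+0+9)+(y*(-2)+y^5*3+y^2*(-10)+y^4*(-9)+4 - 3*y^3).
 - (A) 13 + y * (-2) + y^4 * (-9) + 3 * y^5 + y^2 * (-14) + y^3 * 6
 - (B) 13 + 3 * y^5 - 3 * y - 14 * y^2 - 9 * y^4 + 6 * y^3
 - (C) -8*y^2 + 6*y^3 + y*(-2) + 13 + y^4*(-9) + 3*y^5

Adding the polynomials and combining like terms:
(y^3*9 + y^2*(-4) + 0 + 9) + (y*(-2) + y^5*3 + y^2*(-10) + y^4*(-9) + 4 - 3*y^3)
= 13 + y * (-2) + y^4 * (-9) + 3 * y^5 + y^2 * (-14) + y^3 * 6
A) 13 + y * (-2) + y^4 * (-9) + 3 * y^5 + y^2 * (-14) + y^3 * 6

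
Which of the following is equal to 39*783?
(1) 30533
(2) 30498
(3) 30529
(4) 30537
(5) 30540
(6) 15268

39 * 783 = 30537
4) 30537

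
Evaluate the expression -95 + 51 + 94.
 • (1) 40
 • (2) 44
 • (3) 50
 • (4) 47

First: -95 + 51 = -44
Then: -44 + 94 = 50
3) 50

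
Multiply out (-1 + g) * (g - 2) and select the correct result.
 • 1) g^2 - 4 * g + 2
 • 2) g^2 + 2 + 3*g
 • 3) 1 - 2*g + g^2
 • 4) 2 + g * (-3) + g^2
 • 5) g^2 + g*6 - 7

Expanding (-1 + g) * (g - 2):
= 2 + g * (-3) + g^2
4) 2 + g * (-3) + g^2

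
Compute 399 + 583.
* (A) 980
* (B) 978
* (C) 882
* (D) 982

399 + 583 = 982
D) 982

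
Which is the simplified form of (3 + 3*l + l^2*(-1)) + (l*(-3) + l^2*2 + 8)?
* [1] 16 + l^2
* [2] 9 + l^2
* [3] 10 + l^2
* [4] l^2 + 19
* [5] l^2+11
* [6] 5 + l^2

Adding the polynomials and combining like terms:
(3 + 3*l + l^2*(-1)) + (l*(-3) + l^2*2 + 8)
= l^2+11
5) l^2+11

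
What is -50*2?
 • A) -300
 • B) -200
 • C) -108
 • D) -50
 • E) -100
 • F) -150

-50 * 2 = -100
E) -100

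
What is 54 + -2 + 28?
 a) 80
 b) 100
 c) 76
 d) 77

First: 54 + -2 = 52
Then: 52 + 28 = 80
a) 80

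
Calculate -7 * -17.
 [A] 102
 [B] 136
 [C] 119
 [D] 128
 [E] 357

-7 * -17 = 119
C) 119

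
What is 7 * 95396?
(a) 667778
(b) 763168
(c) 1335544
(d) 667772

7 * 95396 = 667772
d) 667772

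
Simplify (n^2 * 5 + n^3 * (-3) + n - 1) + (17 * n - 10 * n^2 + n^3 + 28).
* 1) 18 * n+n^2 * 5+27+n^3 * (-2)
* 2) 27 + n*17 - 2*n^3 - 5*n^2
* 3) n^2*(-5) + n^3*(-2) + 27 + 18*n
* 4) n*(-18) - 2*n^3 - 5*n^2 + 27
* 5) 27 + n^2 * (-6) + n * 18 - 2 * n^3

Adding the polynomials and combining like terms:
(n^2*5 + n^3*(-3) + n - 1) + (17*n - 10*n^2 + n^3 + 28)
= n^2*(-5) + n^3*(-2) + 27 + 18*n
3) n^2*(-5) + n^3*(-2) + 27 + 18*n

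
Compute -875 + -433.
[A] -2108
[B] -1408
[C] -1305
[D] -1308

-875 + -433 = -1308
D) -1308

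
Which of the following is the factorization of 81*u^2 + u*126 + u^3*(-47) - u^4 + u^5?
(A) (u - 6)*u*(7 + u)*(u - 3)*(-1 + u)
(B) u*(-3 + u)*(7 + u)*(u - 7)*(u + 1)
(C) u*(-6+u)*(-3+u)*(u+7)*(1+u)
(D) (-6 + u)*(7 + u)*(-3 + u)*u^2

We need to factor 81*u^2 + u*126 + u^3*(-47) - u^4 + u^5.
The factored form is u*(-6+u)*(-3+u)*(u+7)*(1+u).
C) u*(-6+u)*(-3+u)*(u+7)*(1+u)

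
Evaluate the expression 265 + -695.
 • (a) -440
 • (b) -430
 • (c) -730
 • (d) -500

265 + -695 = -430
b) -430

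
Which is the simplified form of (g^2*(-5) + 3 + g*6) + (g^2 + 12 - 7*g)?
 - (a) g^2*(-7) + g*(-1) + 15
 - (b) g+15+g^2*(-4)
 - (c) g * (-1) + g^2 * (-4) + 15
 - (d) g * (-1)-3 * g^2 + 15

Adding the polynomials and combining like terms:
(g^2*(-5) + 3 + g*6) + (g^2 + 12 - 7*g)
= g * (-1) + g^2 * (-4) + 15
c) g * (-1) + g^2 * (-4) + 15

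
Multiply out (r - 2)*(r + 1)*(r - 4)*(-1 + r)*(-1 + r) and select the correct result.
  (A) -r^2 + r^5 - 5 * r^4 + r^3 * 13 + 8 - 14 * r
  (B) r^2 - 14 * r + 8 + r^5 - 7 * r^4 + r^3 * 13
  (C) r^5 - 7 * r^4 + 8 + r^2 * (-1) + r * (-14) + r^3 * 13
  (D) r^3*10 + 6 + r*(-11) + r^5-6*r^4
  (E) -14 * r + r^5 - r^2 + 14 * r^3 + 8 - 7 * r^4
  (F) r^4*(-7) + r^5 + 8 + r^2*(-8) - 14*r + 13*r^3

Expanding (r - 2)*(r + 1)*(r - 4)*(-1 + r)*(-1 + r):
= r^5 - 7 * r^4 + 8 + r^2 * (-1) + r * (-14) + r^3 * 13
C) r^5 - 7 * r^4 + 8 + r^2 * (-1) + r * (-14) + r^3 * 13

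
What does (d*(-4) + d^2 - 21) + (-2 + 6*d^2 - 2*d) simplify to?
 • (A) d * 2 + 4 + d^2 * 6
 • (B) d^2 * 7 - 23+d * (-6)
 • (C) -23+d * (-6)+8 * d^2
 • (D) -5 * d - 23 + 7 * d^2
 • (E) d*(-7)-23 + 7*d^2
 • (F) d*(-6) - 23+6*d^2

Adding the polynomials and combining like terms:
(d*(-4) + d^2 - 21) + (-2 + 6*d^2 - 2*d)
= d^2 * 7 - 23+d * (-6)
B) d^2 * 7 - 23+d * (-6)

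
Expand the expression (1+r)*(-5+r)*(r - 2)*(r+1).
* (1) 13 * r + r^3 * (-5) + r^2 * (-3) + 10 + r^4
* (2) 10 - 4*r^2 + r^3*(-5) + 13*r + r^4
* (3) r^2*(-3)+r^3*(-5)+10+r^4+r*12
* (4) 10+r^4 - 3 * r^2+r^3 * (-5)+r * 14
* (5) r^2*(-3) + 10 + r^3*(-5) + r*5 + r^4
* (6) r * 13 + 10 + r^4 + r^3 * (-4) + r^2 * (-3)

Expanding (1+r)*(-5+r)*(r - 2)*(r+1):
= 13 * r + r^3 * (-5) + r^2 * (-3) + 10 + r^4
1) 13 * r + r^3 * (-5) + r^2 * (-3) + 10 + r^4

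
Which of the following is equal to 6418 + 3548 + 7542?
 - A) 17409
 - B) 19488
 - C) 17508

First: 6418 + 3548 = 9966
Then: 9966 + 7542 = 17508
C) 17508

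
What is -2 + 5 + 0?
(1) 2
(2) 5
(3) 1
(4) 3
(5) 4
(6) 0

First: -2 + 5 = 3
Then: 3 + 0 = 3
4) 3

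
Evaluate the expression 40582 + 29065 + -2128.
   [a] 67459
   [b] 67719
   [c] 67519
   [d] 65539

First: 40582 + 29065 = 69647
Then: 69647 + -2128 = 67519
c) 67519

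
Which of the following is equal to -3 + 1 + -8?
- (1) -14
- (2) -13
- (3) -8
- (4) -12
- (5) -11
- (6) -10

First: -3 + 1 = -2
Then: -2 + -8 = -10
6) -10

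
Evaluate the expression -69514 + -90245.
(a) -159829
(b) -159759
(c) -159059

-69514 + -90245 = -159759
b) -159759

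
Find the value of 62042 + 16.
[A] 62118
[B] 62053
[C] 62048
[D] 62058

62042 + 16 = 62058
D) 62058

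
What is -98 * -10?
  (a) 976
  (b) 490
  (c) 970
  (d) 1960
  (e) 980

-98 * -10 = 980
e) 980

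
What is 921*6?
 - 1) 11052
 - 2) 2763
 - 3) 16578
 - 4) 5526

921 * 6 = 5526
4) 5526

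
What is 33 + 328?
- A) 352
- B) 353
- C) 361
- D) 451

33 + 328 = 361
C) 361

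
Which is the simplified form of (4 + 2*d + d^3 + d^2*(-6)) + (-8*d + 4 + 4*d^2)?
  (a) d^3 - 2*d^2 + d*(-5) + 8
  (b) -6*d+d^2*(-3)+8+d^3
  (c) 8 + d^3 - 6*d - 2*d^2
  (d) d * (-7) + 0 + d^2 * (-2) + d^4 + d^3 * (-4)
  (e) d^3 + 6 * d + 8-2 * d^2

Adding the polynomials and combining like terms:
(4 + 2*d + d^3 + d^2*(-6)) + (-8*d + 4 + 4*d^2)
= 8 + d^3 - 6*d - 2*d^2
c) 8 + d^3 - 6*d - 2*d^2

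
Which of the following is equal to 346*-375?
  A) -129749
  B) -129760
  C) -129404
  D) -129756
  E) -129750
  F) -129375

346 * -375 = -129750
E) -129750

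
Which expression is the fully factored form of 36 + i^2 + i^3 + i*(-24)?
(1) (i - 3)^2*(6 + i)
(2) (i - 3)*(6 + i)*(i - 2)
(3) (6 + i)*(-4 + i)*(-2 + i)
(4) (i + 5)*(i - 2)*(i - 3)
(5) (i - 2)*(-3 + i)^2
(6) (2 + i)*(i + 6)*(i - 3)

We need to factor 36 + i^2 + i^3 + i*(-24).
The factored form is (i - 3)*(6 + i)*(i - 2).
2) (i - 3)*(6 + i)*(i - 2)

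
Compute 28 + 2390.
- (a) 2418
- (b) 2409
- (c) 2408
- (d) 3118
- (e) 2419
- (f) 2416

28 + 2390 = 2418
a) 2418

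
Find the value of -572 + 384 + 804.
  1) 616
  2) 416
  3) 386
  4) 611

First: -572 + 384 = -188
Then: -188 + 804 = 616
1) 616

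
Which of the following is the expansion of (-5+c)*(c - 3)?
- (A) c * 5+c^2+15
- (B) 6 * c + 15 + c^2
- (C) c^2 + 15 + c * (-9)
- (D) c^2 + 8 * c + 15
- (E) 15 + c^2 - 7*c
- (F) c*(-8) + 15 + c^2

Expanding (-5+c)*(c - 3):
= c*(-8) + 15 + c^2
F) c*(-8) + 15 + c^2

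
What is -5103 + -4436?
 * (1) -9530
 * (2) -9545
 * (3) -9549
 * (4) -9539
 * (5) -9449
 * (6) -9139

-5103 + -4436 = -9539
4) -9539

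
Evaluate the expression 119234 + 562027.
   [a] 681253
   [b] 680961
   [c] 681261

119234 + 562027 = 681261
c) 681261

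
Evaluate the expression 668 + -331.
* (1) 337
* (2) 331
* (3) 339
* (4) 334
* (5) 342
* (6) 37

668 + -331 = 337
1) 337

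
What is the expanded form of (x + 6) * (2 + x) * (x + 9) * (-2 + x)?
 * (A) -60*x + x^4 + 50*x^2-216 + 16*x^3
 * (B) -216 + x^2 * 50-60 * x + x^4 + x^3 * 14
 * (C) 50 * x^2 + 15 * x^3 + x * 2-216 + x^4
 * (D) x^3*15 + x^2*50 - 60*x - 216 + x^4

Expanding (x + 6) * (2 + x) * (x + 9) * (-2 + x):
= x^3*15 + x^2*50 - 60*x - 216 + x^4
D) x^3*15 + x^2*50 - 60*x - 216 + x^4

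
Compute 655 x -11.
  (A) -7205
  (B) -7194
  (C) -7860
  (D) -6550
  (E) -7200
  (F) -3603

655 * -11 = -7205
A) -7205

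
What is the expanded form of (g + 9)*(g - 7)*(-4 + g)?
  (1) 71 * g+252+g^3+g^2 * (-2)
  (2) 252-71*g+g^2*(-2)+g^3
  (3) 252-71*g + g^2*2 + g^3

Expanding (g + 9)*(g - 7)*(-4 + g):
= 252-71*g+g^2*(-2)+g^3
2) 252-71*g+g^2*(-2)+g^3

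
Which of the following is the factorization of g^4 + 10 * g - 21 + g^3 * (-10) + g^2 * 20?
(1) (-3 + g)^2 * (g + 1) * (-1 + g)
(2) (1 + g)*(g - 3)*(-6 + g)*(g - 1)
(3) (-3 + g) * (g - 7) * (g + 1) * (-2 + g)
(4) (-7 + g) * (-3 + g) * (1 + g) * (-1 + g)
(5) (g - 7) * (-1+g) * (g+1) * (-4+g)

We need to factor g^4 + 10 * g - 21 + g^3 * (-10) + g^2 * 20.
The factored form is (-7 + g) * (-3 + g) * (1 + g) * (-1 + g).
4) (-7 + g) * (-3 + g) * (1 + g) * (-1 + g)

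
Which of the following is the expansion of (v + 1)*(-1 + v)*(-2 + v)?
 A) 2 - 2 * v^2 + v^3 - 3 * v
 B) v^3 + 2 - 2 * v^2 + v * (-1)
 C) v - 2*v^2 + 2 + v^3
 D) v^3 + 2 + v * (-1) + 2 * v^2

Expanding (v + 1)*(-1 + v)*(-2 + v):
= v^3 + 2 - 2 * v^2 + v * (-1)
B) v^3 + 2 - 2 * v^2 + v * (-1)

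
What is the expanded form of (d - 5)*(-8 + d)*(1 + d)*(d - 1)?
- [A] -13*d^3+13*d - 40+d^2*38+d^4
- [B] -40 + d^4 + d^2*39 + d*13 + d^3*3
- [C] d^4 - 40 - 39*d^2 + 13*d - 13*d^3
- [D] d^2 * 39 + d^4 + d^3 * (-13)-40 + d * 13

Expanding (d - 5)*(-8 + d)*(1 + d)*(d - 1):
= d^2 * 39 + d^4 + d^3 * (-13)-40 + d * 13
D) d^2 * 39 + d^4 + d^3 * (-13)-40 + d * 13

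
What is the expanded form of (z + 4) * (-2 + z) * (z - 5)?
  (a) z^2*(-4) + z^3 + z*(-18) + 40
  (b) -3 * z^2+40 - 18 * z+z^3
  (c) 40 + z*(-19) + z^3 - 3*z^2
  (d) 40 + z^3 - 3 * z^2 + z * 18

Expanding (z + 4) * (-2 + z) * (z - 5):
= -3 * z^2+40 - 18 * z+z^3
b) -3 * z^2+40 - 18 * z+z^3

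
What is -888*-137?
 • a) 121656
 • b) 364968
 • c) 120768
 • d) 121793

-888 * -137 = 121656
a) 121656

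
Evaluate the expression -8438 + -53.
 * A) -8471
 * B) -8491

-8438 + -53 = -8491
B) -8491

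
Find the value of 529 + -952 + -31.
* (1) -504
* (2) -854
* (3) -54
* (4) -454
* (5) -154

First: 529 + -952 = -423
Then: -423 + -31 = -454
4) -454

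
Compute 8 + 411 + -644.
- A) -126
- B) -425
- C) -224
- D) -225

First: 8 + 411 = 419
Then: 419 + -644 = -225
D) -225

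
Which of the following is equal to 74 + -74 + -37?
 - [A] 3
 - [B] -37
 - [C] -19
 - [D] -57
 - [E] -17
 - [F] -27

First: 74 + -74 = 0
Then: 0 + -37 = -37
B) -37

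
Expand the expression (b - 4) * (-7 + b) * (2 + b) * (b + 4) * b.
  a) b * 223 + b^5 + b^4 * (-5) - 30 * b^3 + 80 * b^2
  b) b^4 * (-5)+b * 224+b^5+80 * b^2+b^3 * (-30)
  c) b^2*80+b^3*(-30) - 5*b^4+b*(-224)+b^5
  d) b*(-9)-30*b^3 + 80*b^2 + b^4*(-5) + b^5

Expanding (b - 4) * (-7 + b) * (2 + b) * (b + 4) * b:
= b^4 * (-5)+b * 224+b^5+80 * b^2+b^3 * (-30)
b) b^4 * (-5)+b * 224+b^5+80 * b^2+b^3 * (-30)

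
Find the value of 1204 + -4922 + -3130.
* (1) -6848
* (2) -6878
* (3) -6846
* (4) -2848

First: 1204 + -4922 = -3718
Then: -3718 + -3130 = -6848
1) -6848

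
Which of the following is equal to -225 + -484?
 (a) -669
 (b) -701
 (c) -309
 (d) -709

-225 + -484 = -709
d) -709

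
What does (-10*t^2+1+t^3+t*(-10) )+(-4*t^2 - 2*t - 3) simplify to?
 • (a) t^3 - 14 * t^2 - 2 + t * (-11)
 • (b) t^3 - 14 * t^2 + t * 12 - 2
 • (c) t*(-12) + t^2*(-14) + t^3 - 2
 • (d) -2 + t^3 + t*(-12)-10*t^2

Adding the polynomials and combining like terms:
(-10*t^2 + 1 + t^3 + t*(-10)) + (-4*t^2 - 2*t - 3)
= t*(-12) + t^2*(-14) + t^3 - 2
c) t*(-12) + t^2*(-14) + t^3 - 2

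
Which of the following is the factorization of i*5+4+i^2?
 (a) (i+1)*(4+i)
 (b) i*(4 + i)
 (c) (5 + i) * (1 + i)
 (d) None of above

We need to factor i*5+4+i^2.
The factored form is (i+1)*(4+i).
a) (i+1)*(4+i)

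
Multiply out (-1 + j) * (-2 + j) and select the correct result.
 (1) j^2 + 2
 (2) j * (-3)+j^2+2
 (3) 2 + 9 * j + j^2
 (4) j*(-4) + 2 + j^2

Expanding (-1 + j) * (-2 + j):
= j * (-3)+j^2+2
2) j * (-3)+j^2+2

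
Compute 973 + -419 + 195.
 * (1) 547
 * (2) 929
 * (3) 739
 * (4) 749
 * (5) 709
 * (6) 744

First: 973 + -419 = 554
Then: 554 + 195 = 749
4) 749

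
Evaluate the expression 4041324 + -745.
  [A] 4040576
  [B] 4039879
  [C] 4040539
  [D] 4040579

4041324 + -745 = 4040579
D) 4040579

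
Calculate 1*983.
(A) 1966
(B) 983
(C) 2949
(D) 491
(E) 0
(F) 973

1 * 983 = 983
B) 983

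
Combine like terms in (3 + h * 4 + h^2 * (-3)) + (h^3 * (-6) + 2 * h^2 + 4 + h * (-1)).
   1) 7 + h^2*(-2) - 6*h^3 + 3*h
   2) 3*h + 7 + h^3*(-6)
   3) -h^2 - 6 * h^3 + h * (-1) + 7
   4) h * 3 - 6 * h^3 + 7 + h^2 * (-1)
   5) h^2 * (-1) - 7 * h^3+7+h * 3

Adding the polynomials and combining like terms:
(3 + h*4 + h^2*(-3)) + (h^3*(-6) + 2*h^2 + 4 + h*(-1))
= h * 3 - 6 * h^3 + 7 + h^2 * (-1)
4) h * 3 - 6 * h^3 + 7 + h^2 * (-1)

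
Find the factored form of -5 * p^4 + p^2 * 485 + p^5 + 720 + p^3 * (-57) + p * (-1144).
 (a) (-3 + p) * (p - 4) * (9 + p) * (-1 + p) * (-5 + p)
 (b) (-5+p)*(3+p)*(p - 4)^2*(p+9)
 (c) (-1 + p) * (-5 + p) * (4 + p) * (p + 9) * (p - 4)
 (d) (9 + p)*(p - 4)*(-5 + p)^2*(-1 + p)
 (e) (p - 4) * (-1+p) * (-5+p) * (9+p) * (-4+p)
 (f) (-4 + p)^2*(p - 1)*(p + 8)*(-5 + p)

We need to factor -5 * p^4 + p^2 * 485 + p^5 + 720 + p^3 * (-57) + p * (-1144).
The factored form is (p - 4) * (-1+p) * (-5+p) * (9+p) * (-4+p).
e) (p - 4) * (-1+p) * (-5+p) * (9+p) * (-4+p)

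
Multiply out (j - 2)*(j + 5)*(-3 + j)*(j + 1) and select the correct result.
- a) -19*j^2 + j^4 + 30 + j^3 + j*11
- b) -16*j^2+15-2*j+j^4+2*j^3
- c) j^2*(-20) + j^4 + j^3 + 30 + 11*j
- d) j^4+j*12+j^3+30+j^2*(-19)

Expanding (j - 2)*(j + 5)*(-3 + j)*(j + 1):
= -19*j^2 + j^4 + 30 + j^3 + j*11
a) -19*j^2 + j^4 + 30 + j^3 + j*11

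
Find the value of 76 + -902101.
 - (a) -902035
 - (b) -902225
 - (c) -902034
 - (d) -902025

76 + -902101 = -902025
d) -902025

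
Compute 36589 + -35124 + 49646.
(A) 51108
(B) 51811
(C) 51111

First: 36589 + -35124 = 1465
Then: 1465 + 49646 = 51111
C) 51111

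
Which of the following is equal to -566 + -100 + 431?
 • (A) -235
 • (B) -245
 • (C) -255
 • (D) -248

First: -566 + -100 = -666
Then: -666 + 431 = -235
A) -235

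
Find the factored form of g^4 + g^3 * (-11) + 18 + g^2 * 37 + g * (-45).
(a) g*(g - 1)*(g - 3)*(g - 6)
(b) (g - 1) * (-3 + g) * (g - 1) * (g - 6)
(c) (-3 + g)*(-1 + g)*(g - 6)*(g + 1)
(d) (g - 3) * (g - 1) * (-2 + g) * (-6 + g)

We need to factor g^4 + g^3 * (-11) + 18 + g^2 * 37 + g * (-45).
The factored form is (g - 1) * (-3 + g) * (g - 1) * (g - 6).
b) (g - 1) * (-3 + g) * (g - 1) * (g - 6)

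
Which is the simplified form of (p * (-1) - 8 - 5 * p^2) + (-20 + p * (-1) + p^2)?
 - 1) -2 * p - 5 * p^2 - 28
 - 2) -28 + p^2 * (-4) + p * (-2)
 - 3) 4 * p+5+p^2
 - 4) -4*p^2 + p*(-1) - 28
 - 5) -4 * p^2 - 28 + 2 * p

Adding the polynomials and combining like terms:
(p*(-1) - 8 - 5*p^2) + (-20 + p*(-1) + p^2)
= -28 + p^2 * (-4) + p * (-2)
2) -28 + p^2 * (-4) + p * (-2)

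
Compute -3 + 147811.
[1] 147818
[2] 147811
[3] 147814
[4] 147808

-3 + 147811 = 147808
4) 147808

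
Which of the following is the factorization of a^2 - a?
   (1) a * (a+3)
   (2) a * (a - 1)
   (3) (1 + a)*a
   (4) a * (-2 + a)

We need to factor a^2 - a.
The factored form is a * (a - 1).
2) a * (a - 1)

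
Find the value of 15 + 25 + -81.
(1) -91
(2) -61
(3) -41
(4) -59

First: 15 + 25 = 40
Then: 40 + -81 = -41
3) -41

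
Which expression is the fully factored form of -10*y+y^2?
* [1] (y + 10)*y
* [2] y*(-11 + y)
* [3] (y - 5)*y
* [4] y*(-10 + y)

We need to factor -10*y+y^2.
The factored form is y*(-10 + y).
4) y*(-10 + y)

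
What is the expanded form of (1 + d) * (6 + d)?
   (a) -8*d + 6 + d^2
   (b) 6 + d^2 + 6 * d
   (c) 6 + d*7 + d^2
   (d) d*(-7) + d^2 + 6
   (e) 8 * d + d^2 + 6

Expanding (1 + d) * (6 + d):
= 6 + d*7 + d^2
c) 6 + d*7 + d^2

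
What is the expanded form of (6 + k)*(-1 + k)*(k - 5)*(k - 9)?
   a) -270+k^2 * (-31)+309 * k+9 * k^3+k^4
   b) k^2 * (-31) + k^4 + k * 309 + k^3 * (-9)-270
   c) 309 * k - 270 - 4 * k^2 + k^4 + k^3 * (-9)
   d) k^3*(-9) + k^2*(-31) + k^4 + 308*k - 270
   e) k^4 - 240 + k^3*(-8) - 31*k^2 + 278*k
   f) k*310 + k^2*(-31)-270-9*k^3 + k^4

Expanding (6 + k)*(-1 + k)*(k - 5)*(k - 9):
= k^2 * (-31) + k^4 + k * 309 + k^3 * (-9)-270
b) k^2 * (-31) + k^4 + k * 309 + k^3 * (-9)-270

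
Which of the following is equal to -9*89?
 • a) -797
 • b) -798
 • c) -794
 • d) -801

-9 * 89 = -801
d) -801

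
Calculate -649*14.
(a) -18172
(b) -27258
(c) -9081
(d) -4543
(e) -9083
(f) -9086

-649 * 14 = -9086
f) -9086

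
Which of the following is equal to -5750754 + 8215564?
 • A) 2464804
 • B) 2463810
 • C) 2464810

-5750754 + 8215564 = 2464810
C) 2464810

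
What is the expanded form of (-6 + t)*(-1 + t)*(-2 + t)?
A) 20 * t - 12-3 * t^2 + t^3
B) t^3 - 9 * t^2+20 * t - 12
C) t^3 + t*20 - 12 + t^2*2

Expanding (-6 + t)*(-1 + t)*(-2 + t):
= t^3 - 9 * t^2+20 * t - 12
B) t^3 - 9 * t^2+20 * t - 12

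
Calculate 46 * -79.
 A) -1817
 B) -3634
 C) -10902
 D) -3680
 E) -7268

46 * -79 = -3634
B) -3634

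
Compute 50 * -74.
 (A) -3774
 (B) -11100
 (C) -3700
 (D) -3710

50 * -74 = -3700
C) -3700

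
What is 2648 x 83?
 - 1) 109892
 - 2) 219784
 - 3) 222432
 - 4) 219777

2648 * 83 = 219784
2) 219784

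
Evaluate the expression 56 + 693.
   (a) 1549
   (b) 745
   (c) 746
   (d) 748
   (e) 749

56 + 693 = 749
e) 749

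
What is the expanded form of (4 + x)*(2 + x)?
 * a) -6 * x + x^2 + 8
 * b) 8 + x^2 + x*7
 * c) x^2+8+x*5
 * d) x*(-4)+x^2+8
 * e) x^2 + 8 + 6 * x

Expanding (4 + x)*(2 + x):
= x^2 + 8 + 6 * x
e) x^2 + 8 + 6 * x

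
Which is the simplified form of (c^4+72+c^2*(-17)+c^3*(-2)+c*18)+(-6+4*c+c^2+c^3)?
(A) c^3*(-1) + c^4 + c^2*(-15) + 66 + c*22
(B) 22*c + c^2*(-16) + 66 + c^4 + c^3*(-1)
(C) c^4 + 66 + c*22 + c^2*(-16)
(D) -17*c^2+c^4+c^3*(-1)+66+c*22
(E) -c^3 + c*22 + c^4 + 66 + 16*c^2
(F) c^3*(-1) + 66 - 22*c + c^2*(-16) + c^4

Adding the polynomials and combining like terms:
(c^4 + 72 + c^2*(-17) + c^3*(-2) + c*18) + (-6 + 4*c + c^2 + c^3)
= 22*c + c^2*(-16) + 66 + c^4 + c^3*(-1)
B) 22*c + c^2*(-16) + 66 + c^4 + c^3*(-1)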